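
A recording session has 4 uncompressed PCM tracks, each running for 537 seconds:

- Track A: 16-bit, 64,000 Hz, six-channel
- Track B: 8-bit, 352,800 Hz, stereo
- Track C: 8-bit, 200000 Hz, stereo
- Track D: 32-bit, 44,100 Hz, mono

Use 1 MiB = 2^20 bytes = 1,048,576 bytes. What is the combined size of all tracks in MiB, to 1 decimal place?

Track A: 64,000 × 537 × 2 × 6 = 412,416,000 bytes.
Track B: 352,800 × 537 × 1 × 2 = 378,907,200 bytes.
Track C: 200,000 × 537 × 1 × 2 = 214,800,000 bytes.
Track D: 44,100 × 537 × 4 × 1 = 94,726,800 bytes.
Total = 1,100,850,000 bytes = 1049.9 MiB.

1049.9 MiB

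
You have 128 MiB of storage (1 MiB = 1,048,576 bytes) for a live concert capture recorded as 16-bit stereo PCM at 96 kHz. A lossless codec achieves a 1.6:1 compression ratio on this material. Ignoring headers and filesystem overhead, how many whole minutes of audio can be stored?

9 minutes

Uncompressed byte rate = 96,000 × 2 × 2 = 384,000 bytes/s.
After 1.6:1 compression, effective rate ≈ 240000 bytes/s.
Capacity = 128 × 1,048,576 = 134,217,728 bytes.
134,217,728 / effective rate ≈ 559.24 s → 9 minutes.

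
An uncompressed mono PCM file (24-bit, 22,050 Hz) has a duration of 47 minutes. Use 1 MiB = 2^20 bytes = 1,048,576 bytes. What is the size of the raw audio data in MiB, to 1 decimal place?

Duration = 47 minutes = 2,820 s.
Bytes = 22,050 samples/s × 2,820 s × 3 bytes/sample × 1 ch = 186,543,000 bytes.
186,543,000 / 1,048,576 = 177.9 MiB.

177.9 MiB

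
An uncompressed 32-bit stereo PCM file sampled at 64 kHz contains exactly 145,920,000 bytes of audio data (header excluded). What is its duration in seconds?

Byte rate = 64,000 × 4 × 2 = 512,000 bytes/s.
Duration = 145,920,000 / 512,000 = 285 s.

285 seconds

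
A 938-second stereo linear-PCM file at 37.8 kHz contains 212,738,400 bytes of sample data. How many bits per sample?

24 bits

Bytes per sample = 212,738,400 / (37,800 × 938 × 2) = 212,738,400 / 70,912,800 = 3.
Bit depth = 3 × 8 = 24 bits.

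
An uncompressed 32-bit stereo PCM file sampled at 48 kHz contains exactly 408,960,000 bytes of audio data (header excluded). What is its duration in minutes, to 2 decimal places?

Byte rate = 48,000 × 4 × 2 = 384,000 bytes/s.
Duration = 408,960,000 / 384,000 = 1,065 s.
1,065 s / 60 = 17.75 minutes.

17.75 minutes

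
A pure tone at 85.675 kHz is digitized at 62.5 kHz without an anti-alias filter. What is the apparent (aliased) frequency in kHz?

23.175 kHz

Nyquist = 62,500/2 = 31,250 Hz; 85,675 Hz exceeds it.
Alias = |85,675 − 1×62,500| = |85,675 − 62,500| = 23,175 Hz = 23.175 kHz.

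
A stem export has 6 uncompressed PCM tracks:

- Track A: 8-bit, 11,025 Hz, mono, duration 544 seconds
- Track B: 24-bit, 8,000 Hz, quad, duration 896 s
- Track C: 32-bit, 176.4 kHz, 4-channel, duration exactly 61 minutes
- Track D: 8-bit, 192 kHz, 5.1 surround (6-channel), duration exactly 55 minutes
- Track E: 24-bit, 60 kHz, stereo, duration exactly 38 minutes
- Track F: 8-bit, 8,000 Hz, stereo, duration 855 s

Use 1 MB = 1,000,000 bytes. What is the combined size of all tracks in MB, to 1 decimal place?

Track A: 11,025 × 544 × 1 × 1 = 5,997,600 bytes.
Track B: 8,000 × 896 × 3 × 4 = 86,016,000 bytes.
Track C: exactly 61 minutes = 3,660 s; 176,400 × 3,660 × 4 × 4 = 10,329,984,000 bytes.
Track D: exactly 55 minutes = 3,300 s; 192,000 × 3,300 × 1 × 6 = 3,801,600,000 bytes.
Track E: exactly 38 minutes = 2,280 s; 60,000 × 2,280 × 3 × 2 = 820,800,000 bytes.
Track F: 8,000 × 855 × 1 × 2 = 13,680,000 bytes.
Total = 15,058,077,600 bytes = 15058.1 MB.

15058.1 MB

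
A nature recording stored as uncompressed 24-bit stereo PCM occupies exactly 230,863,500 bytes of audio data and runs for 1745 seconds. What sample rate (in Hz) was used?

22,050 Hz

Bytes = sample_rate × seconds × bytes_per_sample × channels.
sample_rate = 230,863,500 / (1,745 × 3 × 2) = 230,863,500 / 10,470 = 22,050 Hz.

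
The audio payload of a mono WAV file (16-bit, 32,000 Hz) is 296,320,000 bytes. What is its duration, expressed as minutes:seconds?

77:10

Byte rate = 32,000 × 2 × 1 = 64,000 bytes/s.
Duration = 296,320,000 / 64,000 = 4,630 s.
4,630 s = 77:10.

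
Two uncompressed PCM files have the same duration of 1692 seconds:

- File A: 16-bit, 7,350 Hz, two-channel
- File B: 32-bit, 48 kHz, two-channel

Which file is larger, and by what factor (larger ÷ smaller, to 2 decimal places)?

File A: 7,350 × 2 × 2 = 29,400 bytes/s.
File B: 48,000 × 4 × 2 = 384,000 bytes/s.
File B is larger; ratio = 649,728,000 / 49,744,800 = 13.06.

File B, by a factor of 13.06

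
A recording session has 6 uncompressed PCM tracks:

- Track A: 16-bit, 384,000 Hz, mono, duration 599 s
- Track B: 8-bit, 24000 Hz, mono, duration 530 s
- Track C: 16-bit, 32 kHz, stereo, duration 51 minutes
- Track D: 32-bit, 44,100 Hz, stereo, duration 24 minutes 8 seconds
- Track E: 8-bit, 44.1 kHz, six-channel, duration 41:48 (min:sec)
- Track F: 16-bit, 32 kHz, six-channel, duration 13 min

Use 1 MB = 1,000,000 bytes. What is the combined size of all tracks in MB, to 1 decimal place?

2338.4 MB

Track A: 384,000 × 599 × 2 × 1 = 460,032,000 bytes.
Track B: 24,000 × 530 × 1 × 1 = 12,720,000 bytes.
Track C: 51 minutes = 3,060 s; 32,000 × 3,060 × 2 × 2 = 391,680,000 bytes.
Track D: 24 minutes 8 seconds = 1,448 s; 44,100 × 1,448 × 4 × 2 = 510,854,400 bytes.
Track E: 41:48 (min:sec) = 2,508 s; 44,100 × 2,508 × 1 × 6 = 663,616,800 bytes.
Track F: 13 min = 780 s; 32,000 × 780 × 2 × 6 = 299,520,000 bytes.
Total = 2,338,423,200 bytes = 2338.4 MB.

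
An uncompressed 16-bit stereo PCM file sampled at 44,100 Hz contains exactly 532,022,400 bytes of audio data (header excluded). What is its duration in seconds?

3,016 seconds

Byte rate = 44,100 × 2 × 2 = 176,400 bytes/s.
Duration = 532,022,400 / 176,400 = 3,016 s.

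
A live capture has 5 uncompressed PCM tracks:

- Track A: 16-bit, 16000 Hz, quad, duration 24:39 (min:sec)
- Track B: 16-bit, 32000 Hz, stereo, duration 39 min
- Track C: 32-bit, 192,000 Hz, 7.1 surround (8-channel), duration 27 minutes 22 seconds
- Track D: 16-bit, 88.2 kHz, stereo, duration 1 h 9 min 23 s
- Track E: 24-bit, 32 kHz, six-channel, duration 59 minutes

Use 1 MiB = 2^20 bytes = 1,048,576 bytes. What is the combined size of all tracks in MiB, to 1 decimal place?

13432.5 MiB

Track A: 24:39 (min:sec) = 1,479 s; 16,000 × 1,479 × 2 × 4 = 189,312,000 bytes.
Track B: 39 min = 2,340 s; 32,000 × 2,340 × 2 × 2 = 299,520,000 bytes.
Track C: 27 minutes 22 seconds = 1,642 s; 192,000 × 1,642 × 4 × 8 = 10,088,448,000 bytes.
Track D: 1 h 9 min 23 s = 4,163 s; 88,200 × 4,163 × 2 × 2 = 1,468,706,400 bytes.
Track E: 59 minutes = 3,540 s; 32,000 × 3,540 × 3 × 6 = 2,039,040,000 bytes.
Total = 14,085,026,400 bytes = 13432.5 MiB.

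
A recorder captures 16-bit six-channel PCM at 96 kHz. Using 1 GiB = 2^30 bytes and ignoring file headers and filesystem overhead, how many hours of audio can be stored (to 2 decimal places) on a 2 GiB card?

0.52 hours

Uncompressed byte rate = 96,000 × 2 × 6 = 1,152,000 bytes/s.
Capacity = 2 × 1,073,741,824 = 2,147,483,648 bytes.
2,147,483,648 / 1,152,000 ≈ 1864.14 s → 0.52 hours.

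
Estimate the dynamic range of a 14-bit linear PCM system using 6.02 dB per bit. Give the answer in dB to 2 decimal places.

14 × 6.02 = 84.28 dB.

84.28 dB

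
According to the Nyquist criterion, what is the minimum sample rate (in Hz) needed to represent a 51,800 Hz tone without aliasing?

Minimum sample rate = 2 × 51,800 Hz = 103,600 Hz.

103,600 Hz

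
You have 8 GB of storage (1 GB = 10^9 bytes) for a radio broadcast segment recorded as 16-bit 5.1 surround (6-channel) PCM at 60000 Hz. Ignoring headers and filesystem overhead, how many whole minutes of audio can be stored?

Uncompressed byte rate = 60,000 × 2 × 6 = 720,000 bytes/s.
Capacity = 8 × 1,000,000,000 = 8,000,000,000 bytes.
8,000,000,000 / 720,000 ≈ 11111.11 s → 185 minutes.

185 minutes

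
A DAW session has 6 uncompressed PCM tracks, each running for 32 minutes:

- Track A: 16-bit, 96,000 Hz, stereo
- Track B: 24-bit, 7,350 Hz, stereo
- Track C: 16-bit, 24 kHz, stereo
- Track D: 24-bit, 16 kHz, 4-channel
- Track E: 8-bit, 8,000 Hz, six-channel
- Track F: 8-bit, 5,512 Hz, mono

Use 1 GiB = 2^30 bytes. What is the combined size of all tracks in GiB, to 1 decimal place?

32 minutes = 1,920 s.
Track A: 96,000 × 1,920 × 2 × 2 = 737,280,000 bytes.
Track B: 7,350 × 1,920 × 3 × 2 = 84,672,000 bytes.
Track C: 24,000 × 1,920 × 2 × 2 = 184,320,000 bytes.
Track D: 16,000 × 1,920 × 3 × 4 = 368,640,000 bytes.
Track E: 8,000 × 1,920 × 1 × 6 = 92,160,000 bytes.
Track F: 5,512 × 1,920 × 1 × 1 = 10,583,040 bytes.
Total = 1,477,655,040 bytes = 1.4 GiB.

1.4 GiB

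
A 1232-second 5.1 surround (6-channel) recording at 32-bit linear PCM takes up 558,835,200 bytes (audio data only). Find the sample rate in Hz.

18,900 Hz

Bytes = sample_rate × seconds × bytes_per_sample × channels.
sample_rate = 558,835,200 / (1,232 × 4 × 6) = 558,835,200 / 29,568 = 18,900 Hz.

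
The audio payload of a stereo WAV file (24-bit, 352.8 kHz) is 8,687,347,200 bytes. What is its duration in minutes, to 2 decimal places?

Byte rate = 352,800 × 3 × 2 = 2,116,800 bytes/s.
Duration = 8,687,347,200 / 2,116,800 = 4,104 s.
4,104 s / 60 = 68.40 minutes.

68.40 minutes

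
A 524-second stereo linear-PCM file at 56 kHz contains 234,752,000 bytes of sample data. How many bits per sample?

32 bits

Bytes per sample = 234,752,000 / (56,000 × 524 × 2) = 234,752,000 / 58,688,000 = 4.
Bit depth = 4 × 8 = 32 bits.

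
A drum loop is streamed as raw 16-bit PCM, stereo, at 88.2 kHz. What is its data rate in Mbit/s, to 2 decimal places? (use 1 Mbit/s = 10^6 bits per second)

2.82 Mbit/s

Bit rate = 88,200 × 16 × 2 = 2,822,400 bits/s.
= 2.82 Mbit/s.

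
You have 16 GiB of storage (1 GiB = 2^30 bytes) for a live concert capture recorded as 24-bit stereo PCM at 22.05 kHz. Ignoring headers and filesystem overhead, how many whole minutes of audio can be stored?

2,164 minutes

Uncompressed byte rate = 22,050 × 3 × 2 = 132,300 bytes/s.
Capacity = 16 × 1,073,741,824 = 17,179,869,184 bytes.
17,179,869,184 / 132,300 ≈ 129855.4 s → 2,164 minutes.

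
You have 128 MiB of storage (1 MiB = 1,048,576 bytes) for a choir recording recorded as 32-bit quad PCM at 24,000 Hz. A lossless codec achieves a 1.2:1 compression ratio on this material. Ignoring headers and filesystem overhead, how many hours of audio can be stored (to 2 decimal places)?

Uncompressed byte rate = 24,000 × 4 × 4 = 384,000 bytes/s.
After 1.2:1 compression, effective rate ≈ 320000 bytes/s.
Capacity = 128 × 1,048,576 = 134,217,728 bytes.
134,217,728 / effective rate ≈ 419.43 s → 0.12 hours.

0.12 hours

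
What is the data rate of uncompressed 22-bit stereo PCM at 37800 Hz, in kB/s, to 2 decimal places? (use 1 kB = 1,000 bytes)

207.90 kB/s

Bit rate = 37,800 × 22 × 2 = 1,663,200 bits/s.
1,663,200 / 8 = 207,900 B/s = 207.90 kB/s.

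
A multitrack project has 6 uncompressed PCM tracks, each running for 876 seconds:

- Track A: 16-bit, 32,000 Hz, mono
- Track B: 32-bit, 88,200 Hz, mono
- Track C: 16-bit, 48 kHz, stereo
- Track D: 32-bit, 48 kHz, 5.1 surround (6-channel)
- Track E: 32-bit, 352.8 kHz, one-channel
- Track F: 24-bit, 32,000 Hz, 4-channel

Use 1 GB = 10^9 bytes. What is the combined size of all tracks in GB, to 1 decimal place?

3.1 GB

Track A: 32,000 × 876 × 2 × 1 = 56,064,000 bytes.
Track B: 88,200 × 876 × 4 × 1 = 309,052,800 bytes.
Track C: 48,000 × 876 × 2 × 2 = 168,192,000 bytes.
Track D: 48,000 × 876 × 4 × 6 = 1,009,152,000 bytes.
Track E: 352,800 × 876 × 4 × 1 = 1,236,211,200 bytes.
Track F: 32,000 × 876 × 3 × 4 = 336,384,000 bytes.
Total = 3,115,056,000 bytes = 3.1 GB.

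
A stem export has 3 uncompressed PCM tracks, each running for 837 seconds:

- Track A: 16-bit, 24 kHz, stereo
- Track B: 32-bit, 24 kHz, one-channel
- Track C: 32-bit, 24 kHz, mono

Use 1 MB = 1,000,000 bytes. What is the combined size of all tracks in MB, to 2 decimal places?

241.06 MB

Track A: 24,000 × 837 × 2 × 2 = 80,352,000 bytes.
Track B: 24,000 × 837 × 4 × 1 = 80,352,000 bytes.
Track C: 24,000 × 837 × 4 × 1 = 80,352,000 bytes.
Total = 241,056,000 bytes = 241.06 MB.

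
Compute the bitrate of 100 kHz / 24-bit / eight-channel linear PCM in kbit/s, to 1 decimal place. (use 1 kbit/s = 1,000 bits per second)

Bit rate = 100,000 × 24 × 8 = 19,200,000 bits/s.
= 19200.0 kbit/s.

19200.0 kbit/s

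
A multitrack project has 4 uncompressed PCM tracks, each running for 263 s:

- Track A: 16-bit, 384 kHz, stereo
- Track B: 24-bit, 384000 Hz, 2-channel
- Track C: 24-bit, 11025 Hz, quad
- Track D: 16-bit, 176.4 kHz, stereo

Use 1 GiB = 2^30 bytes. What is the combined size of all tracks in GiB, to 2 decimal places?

Track A: 384,000 × 263 × 2 × 2 = 403,968,000 bytes.
Track B: 384,000 × 263 × 3 × 2 = 605,952,000 bytes.
Track C: 11,025 × 263 × 3 × 4 = 34,794,900 bytes.
Track D: 176,400 × 263 × 2 × 2 = 185,572,800 bytes.
Total = 1,230,287,700 bytes = 1.15 GiB.

1.15 GiB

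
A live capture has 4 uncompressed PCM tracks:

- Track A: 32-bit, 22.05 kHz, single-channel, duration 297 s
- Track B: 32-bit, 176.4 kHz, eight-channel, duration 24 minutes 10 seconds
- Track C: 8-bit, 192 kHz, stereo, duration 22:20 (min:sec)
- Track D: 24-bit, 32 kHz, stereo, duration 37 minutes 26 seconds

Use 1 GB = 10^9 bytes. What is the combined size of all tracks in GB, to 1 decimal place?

Track A: 22,050 × 297 × 4 × 1 = 26,195,400 bytes.
Track B: 24 minutes 10 seconds = 1,450 s; 176,400 × 1,450 × 4 × 8 = 8,184,960,000 bytes.
Track C: 22:20 (min:sec) = 1,340 s; 192,000 × 1,340 × 1 × 2 = 514,560,000 bytes.
Track D: 37 minutes 26 seconds = 2,246 s; 32,000 × 2,246 × 3 × 2 = 431,232,000 bytes.
Total = 9,156,947,400 bytes = 9.2 GB.

9.2 GB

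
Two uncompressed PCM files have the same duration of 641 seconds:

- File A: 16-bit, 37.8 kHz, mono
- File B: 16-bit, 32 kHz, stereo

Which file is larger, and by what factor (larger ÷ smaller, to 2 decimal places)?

File A: 37,800 × 2 × 1 = 75,600 bytes/s.
File B: 32,000 × 2 × 2 = 128,000 bytes/s.
File B is larger; ratio = 82,048,000 / 48,459,600 = 1.69.

File B, by a factor of 1.69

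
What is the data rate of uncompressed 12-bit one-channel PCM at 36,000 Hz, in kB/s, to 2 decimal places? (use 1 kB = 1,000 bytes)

Bit rate = 36,000 × 12 × 1 = 432,000 bits/s.
432,000 / 8 = 54,000 B/s = 54.00 kB/s.

54.00 kB/s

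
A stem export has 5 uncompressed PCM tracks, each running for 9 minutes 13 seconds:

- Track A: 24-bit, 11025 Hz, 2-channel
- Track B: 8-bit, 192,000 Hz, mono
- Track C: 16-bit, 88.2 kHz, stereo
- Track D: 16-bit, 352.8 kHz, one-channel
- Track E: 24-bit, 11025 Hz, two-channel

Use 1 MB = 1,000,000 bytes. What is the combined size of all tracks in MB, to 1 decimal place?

764.6 MB

9 minutes 13 seconds = 553 s.
Track A: 11,025 × 553 × 3 × 2 = 36,580,950 bytes.
Track B: 192,000 × 553 × 1 × 1 = 106,176,000 bytes.
Track C: 88,200 × 553 × 2 × 2 = 195,098,400 bytes.
Track D: 352,800 × 553 × 2 × 1 = 390,196,800 bytes.
Track E: 11,025 × 553 × 3 × 2 = 36,580,950 bytes.
Total = 764,633,100 bytes = 764.6 MB.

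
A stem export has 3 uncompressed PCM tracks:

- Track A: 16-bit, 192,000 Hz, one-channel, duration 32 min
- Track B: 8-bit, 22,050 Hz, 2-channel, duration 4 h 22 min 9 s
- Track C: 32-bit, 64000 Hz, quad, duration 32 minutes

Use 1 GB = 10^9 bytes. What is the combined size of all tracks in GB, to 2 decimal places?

3.40 GB

Track A: 32 min = 1,920 s; 192,000 × 1,920 × 2 × 1 = 737,280,000 bytes.
Track B: 4 h 22 min 9 s = 15,729 s; 22,050 × 15,729 × 1 × 2 = 693,648,900 bytes.
Track C: 32 minutes = 1,920 s; 64,000 × 1,920 × 4 × 4 = 1,966,080,000 bytes.
Total = 3,397,008,900 bytes = 3.40 GB.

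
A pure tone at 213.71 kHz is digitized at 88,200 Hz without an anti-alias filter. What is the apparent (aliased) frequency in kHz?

Nyquist = 88,200/2 = 44,100 Hz; 213,710 Hz exceeds it.
Alias = |213,710 − 2×88,200| = |213,710 − 176,400| = 37,310 Hz = 37.31 kHz.

37.31 kHz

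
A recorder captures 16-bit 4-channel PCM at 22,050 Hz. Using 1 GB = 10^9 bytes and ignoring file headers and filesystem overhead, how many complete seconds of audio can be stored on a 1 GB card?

Uncompressed byte rate = 22,050 × 2 × 4 = 176,400 bytes/s.
Capacity = 1 × 1,000,000,000 = 1,000,000,000 bytes.
1,000,000,000 / 176,400 ≈ 5668.93 s → 5,668 seconds.

5,668 seconds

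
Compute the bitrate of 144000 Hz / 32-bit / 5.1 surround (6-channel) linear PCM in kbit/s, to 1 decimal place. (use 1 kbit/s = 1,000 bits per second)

Bit rate = 144,000 × 32 × 6 = 27,648,000 bits/s.
= 27648.0 kbit/s.

27648.0 kbit/s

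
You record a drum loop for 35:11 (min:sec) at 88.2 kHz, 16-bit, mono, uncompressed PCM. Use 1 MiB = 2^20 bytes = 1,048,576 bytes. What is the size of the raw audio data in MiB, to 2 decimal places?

Duration = 35:11 (min:sec) = 2,111 s.
Bytes = 88,200 samples/s × 2,111 s × 2 bytes/sample × 1 ch = 372,380,400 bytes.
372,380,400 / 1,048,576 = 355.13 MiB.

355.13 MiB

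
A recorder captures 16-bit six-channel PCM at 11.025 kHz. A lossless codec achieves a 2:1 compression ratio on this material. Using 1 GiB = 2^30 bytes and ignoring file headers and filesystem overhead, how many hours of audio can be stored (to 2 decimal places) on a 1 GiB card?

4.51 hours

Uncompressed byte rate = 11,025 × 2 × 6 = 132,300 bytes/s.
After 2:1 compression, effective rate ≈ 66150 bytes/s.
Capacity = 1 × 1,073,741,824 = 1,073,741,824 bytes.
1,073,741,824 / effective rate ≈ 16231.92 s → 4.51 hours.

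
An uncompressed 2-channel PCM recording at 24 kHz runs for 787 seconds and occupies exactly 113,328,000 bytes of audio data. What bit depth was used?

24 bits

Bytes per sample = 113,328,000 / (24,000 × 787 × 2) = 113,328,000 / 37,776,000 = 3.
Bit depth = 3 × 8 = 24 bits.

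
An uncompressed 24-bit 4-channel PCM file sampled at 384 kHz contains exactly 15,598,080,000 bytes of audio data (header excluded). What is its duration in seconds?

Byte rate = 384,000 × 3 × 4 = 4,608,000 bytes/s.
Duration = 15,598,080,000 / 4,608,000 = 3,385 s.

3,385 seconds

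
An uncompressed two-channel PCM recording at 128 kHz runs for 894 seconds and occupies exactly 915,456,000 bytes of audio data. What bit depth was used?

32 bits

Bytes per sample = 915,456,000 / (128,000 × 894 × 2) = 915,456,000 / 228,864,000 = 4.
Bit depth = 4 × 8 = 32 bits.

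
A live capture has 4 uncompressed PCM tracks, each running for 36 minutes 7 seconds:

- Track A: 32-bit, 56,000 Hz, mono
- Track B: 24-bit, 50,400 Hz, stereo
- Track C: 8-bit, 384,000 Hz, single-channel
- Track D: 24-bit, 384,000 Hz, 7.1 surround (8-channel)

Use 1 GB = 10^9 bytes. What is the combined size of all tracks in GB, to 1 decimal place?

36 minutes 7 seconds = 2,167 s.
Track A: 56,000 × 2,167 × 4 × 1 = 485,408,000 bytes.
Track B: 50,400 × 2,167 × 3 × 2 = 655,300,800 bytes.
Track C: 384,000 × 2,167 × 1 × 1 = 832,128,000 bytes.
Track D: 384,000 × 2,167 × 3 × 8 = 19,971,072,000 bytes.
Total = 21,943,908,800 bytes = 21.9 GB.

21.9 GB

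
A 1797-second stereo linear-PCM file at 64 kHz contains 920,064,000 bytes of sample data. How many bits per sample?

Bytes per sample = 920,064,000 / (64,000 × 1,797 × 2) = 920,064,000 / 230,016,000 = 4.
Bit depth = 4 × 8 = 32 bits.

32 bits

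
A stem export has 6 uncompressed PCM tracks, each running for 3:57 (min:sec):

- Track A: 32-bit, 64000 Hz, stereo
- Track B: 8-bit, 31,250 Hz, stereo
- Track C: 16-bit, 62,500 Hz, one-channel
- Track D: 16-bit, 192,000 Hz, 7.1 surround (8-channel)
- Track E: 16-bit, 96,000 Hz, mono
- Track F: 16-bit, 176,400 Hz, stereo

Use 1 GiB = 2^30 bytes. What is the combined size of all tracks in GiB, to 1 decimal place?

3:57 (min:sec) = 237 s.
Track A: 64,000 × 237 × 4 × 2 = 121,344,000 bytes.
Track B: 31,250 × 237 × 1 × 2 = 14,812,500 bytes.
Track C: 62,500 × 237 × 2 × 1 = 29,625,000 bytes.
Track D: 192,000 × 237 × 2 × 8 = 728,064,000 bytes.
Track E: 96,000 × 237 × 2 × 1 = 45,504,000 bytes.
Track F: 176,400 × 237 × 2 × 2 = 167,227,200 bytes.
Total = 1,106,576,700 bytes = 1.0 GiB.

1.0 GiB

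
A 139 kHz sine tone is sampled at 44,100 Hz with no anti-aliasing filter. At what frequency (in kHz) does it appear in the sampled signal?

Nyquist = 44,100/2 = 22,050 Hz; 139,000 Hz exceeds it.
Alias = |139,000 − 3×44,100| = |139,000 − 132,300| = 6,700 Hz = 6.7 kHz.

6.7 kHz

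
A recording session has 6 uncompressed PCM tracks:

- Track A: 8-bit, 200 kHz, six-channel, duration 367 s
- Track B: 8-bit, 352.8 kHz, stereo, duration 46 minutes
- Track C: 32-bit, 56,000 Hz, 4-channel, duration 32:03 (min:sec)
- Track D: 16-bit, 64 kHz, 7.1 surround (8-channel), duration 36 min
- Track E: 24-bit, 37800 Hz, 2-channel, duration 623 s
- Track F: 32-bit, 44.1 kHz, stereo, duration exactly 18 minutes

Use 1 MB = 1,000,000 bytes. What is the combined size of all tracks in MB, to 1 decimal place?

6845.0 MB

Track A: 200,000 × 367 × 1 × 6 = 440,400,000 bytes.
Track B: 46 minutes = 2,760 s; 352,800 × 2,760 × 1 × 2 = 1,947,456,000 bytes.
Track C: 32:03 (min:sec) = 1,923 s; 56,000 × 1,923 × 4 × 4 = 1,723,008,000 bytes.
Track D: 36 min = 2,160 s; 64,000 × 2,160 × 2 × 8 = 2,211,840,000 bytes.
Track E: 37,800 × 623 × 3 × 2 = 141,296,400 bytes.
Track F: exactly 18 minutes = 1,080 s; 44,100 × 1,080 × 4 × 2 = 381,024,000 bytes.
Total = 6,845,024,400 bytes = 6845.0 MB.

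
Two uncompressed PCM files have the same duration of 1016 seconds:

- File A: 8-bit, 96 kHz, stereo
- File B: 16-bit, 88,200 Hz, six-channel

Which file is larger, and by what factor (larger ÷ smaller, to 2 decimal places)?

File A: 96,000 × 1 × 2 = 192,000 bytes/s.
File B: 88,200 × 2 × 6 = 1,058,400 bytes/s.
File B is larger; ratio = 1,075,334,400 / 195,072,000 = 5.51.

File B, by a factor of 5.51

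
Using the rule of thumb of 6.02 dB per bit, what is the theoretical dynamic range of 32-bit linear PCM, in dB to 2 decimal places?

32 × 6.02 = 192.64 dB.

192.64 dB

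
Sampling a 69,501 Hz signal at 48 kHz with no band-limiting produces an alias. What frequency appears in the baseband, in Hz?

Nyquist = 48,000/2 = 24,000 Hz; 69,501 Hz exceeds it.
Alias = |69,501 − 1×48,000| = |69,501 − 48,000| = 21,501 Hz.

21,501 Hz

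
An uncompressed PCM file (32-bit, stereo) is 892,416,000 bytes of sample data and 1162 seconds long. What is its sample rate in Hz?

Bytes = sample_rate × seconds × bytes_per_sample × channels.
sample_rate = 892,416,000 / (1,162 × 4 × 2) = 892,416,000 / 9,296 = 96,000 Hz.

96,000 Hz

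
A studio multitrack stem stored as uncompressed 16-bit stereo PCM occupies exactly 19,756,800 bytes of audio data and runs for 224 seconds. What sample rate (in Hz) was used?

Bytes = sample_rate × seconds × bytes_per_sample × channels.
sample_rate = 19,756,800 / (224 × 2 × 2) = 19,756,800 / 896 = 22,050 Hz.

22,050 Hz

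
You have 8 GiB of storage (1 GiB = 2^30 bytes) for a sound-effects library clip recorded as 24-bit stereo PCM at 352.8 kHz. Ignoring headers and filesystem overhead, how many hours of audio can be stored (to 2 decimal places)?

Uncompressed byte rate = 352,800 × 3 × 2 = 2,116,800 bytes/s.
Capacity = 8 × 1,073,741,824 = 8,589,934,592 bytes.
8,589,934,592 / 2,116,800 ≈ 4057.98 s → 1.13 hours.

1.13 hours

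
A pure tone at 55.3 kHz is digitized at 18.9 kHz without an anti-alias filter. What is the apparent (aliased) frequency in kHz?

Nyquist = 18,900/2 = 9,450 Hz; 55,300 Hz exceeds it.
Alias = |55,300 − 3×18,900| = |55,300 − 56,700| = 1,400 Hz = 1.4 kHz.

1.4 kHz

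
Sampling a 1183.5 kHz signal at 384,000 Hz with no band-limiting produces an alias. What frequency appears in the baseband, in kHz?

Nyquist = 384,000/2 = 192,000 Hz; 1,183,500 Hz exceeds it.
Alias = |1,183,500 − 3×384,000| = |1,183,500 − 1,152,000| = 31,500 Hz = 31.5 kHz.

31.5 kHz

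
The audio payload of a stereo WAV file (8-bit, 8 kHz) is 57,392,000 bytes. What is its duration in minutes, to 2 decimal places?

59.78 minutes

Byte rate = 8,000 × 1 × 2 = 16,000 bytes/s.
Duration = 57,392,000 / 16,000 = 3,587 s.
3,587 s / 60 = 59.78 minutes.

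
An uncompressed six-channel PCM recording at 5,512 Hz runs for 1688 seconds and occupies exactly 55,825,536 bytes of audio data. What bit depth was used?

Bytes per sample = 55,825,536 / (5,512 × 1,688 × 6) = 55,825,536 / 55,825,536 = 1.
Bit depth = 1 × 8 = 8 bits.

8 bits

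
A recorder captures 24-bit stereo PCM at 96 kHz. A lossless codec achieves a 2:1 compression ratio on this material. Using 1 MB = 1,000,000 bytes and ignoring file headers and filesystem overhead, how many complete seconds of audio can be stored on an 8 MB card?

27 seconds

Uncompressed byte rate = 96,000 × 3 × 2 = 576,000 bytes/s.
After 2:1 compression, effective rate ≈ 288000 bytes/s.
Capacity = 8 × 1,000,000 = 8,000,000 bytes.
8,000,000 / effective rate ≈ 27.78 s → 27 seconds.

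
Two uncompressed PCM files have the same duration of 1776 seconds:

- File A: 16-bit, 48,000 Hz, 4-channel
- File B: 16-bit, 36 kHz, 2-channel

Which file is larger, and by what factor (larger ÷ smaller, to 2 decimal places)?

File A: 48,000 × 2 × 4 = 384,000 bytes/s.
File B: 36,000 × 2 × 2 = 144,000 bytes/s.
File A is larger; ratio = 681,984,000 / 255,744,000 = 2.67.

File A, by a factor of 2.67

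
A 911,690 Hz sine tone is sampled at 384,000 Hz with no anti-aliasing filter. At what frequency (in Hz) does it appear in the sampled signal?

Nyquist = 384,000/2 = 192,000 Hz; 911,690 Hz exceeds it.
Alias = |911,690 − 2×384,000| = |911,690 − 768,000| = 143,690 Hz.

143,690 Hz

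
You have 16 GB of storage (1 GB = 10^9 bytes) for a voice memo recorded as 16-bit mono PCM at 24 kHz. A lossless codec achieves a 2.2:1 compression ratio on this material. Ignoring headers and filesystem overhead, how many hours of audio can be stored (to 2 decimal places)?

203.70 hours

Uncompressed byte rate = 24,000 × 2 × 1 = 48,000 bytes/s.
After 2.2:1 compression, effective rate ≈ 21818.18 bytes/s.
Capacity = 16 × 1,000,000,000 = 16,000,000,000 bytes.
16,000,000,000 / effective rate ≈ 733333.33 s → 203.70 hours.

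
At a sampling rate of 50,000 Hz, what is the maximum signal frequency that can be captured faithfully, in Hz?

25,000 Hz

Nyquist frequency = sample rate / 2 = 50,000 / 2 = 25,000 Hz.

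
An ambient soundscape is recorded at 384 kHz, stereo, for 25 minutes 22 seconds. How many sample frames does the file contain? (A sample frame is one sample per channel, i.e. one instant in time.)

584,448,000 sample frames

25 minutes 22 seconds = 1,522 s.
384,000 samples/s × 1,522 s = 584,448,000 frames.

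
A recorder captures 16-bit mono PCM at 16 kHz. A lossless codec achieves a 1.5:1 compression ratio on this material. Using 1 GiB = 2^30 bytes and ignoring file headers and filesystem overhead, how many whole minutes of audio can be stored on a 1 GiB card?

Uncompressed byte rate = 16,000 × 2 × 1 = 32,000 bytes/s.
After 1.5:1 compression, effective rate ≈ 21333.33 bytes/s.
Capacity = 1 × 1,073,741,824 = 1,073,741,824 bytes.
1,073,741,824 / effective rate ≈ 50331.65 s → 838 minutes.

838 minutes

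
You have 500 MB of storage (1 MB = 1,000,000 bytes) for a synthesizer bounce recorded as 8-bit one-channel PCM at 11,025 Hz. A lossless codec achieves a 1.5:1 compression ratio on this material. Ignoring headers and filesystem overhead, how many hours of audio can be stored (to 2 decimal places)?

18.90 hours

Uncompressed byte rate = 11,025 × 1 × 1 = 11,025 bytes/s.
After 1.5:1 compression, effective rate ≈ 7350 bytes/s.
Capacity = 500 × 1,000,000 = 500,000,000 bytes.
500,000,000 / effective rate ≈ 68027.21 s → 18.90 hours.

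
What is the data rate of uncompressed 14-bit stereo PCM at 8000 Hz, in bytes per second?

Bit rate = 8,000 × 14 × 2 = 224,000 bits/s.
224,000 / 8 = 28,000 bytes/s.

28,000 bytes/s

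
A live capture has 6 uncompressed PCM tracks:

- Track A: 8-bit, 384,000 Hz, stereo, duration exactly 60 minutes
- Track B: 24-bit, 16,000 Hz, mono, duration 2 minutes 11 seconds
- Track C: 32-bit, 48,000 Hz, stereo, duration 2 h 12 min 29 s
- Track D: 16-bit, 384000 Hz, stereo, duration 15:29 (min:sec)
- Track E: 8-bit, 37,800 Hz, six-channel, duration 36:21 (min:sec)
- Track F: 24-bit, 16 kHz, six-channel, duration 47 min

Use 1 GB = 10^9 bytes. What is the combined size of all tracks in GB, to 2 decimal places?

Track A: exactly 60 minutes = 3,600 s; 384,000 × 3,600 × 1 × 2 = 2,764,800,000 bytes.
Track B: 2 minutes 11 seconds = 131 s; 16,000 × 131 × 3 × 1 = 6,288,000 bytes.
Track C: 2 h 12 min 29 s = 7,949 s; 48,000 × 7,949 × 4 × 2 = 3,052,416,000 bytes.
Track D: 15:29 (min:sec) = 929 s; 384,000 × 929 × 2 × 2 = 1,426,944,000 bytes.
Track E: 36:21 (min:sec) = 2,181 s; 37,800 × 2,181 × 1 × 6 = 494,650,800 bytes.
Track F: 47 min = 2,820 s; 16,000 × 2,820 × 3 × 6 = 812,160,000 bytes.
Total = 8,557,258,800 bytes = 8.56 GB.

8.56 GB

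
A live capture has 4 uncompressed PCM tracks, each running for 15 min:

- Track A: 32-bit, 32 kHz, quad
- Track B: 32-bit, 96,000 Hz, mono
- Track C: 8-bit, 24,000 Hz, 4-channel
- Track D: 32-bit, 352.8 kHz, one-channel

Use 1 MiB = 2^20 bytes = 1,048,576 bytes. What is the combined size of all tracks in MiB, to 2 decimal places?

2062.68 MiB

15 min = 900 s.
Track A: 32,000 × 900 × 4 × 4 = 460,800,000 bytes.
Track B: 96,000 × 900 × 4 × 1 = 345,600,000 bytes.
Track C: 24,000 × 900 × 1 × 4 = 86,400,000 bytes.
Track D: 352,800 × 900 × 4 × 1 = 1,270,080,000 bytes.
Total = 2,162,880,000 bytes = 2062.68 MiB.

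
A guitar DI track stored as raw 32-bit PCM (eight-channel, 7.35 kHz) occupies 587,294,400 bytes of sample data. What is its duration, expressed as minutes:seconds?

41:37

Byte rate = 7,350 × 4 × 8 = 235,200 bytes/s.
Duration = 587,294,400 / 235,200 = 2,497 s.
2,497 s = 41:37.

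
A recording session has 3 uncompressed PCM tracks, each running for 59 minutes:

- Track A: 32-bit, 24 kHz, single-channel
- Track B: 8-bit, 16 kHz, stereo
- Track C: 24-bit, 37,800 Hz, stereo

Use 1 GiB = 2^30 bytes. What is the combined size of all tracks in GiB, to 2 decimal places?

1.17 GiB

59 minutes = 3,540 s.
Track A: 24,000 × 3,540 × 4 × 1 = 339,840,000 bytes.
Track B: 16,000 × 3,540 × 1 × 2 = 113,280,000 bytes.
Track C: 37,800 × 3,540 × 3 × 2 = 802,872,000 bytes.
Total = 1,255,992,000 bytes = 1.17 GiB.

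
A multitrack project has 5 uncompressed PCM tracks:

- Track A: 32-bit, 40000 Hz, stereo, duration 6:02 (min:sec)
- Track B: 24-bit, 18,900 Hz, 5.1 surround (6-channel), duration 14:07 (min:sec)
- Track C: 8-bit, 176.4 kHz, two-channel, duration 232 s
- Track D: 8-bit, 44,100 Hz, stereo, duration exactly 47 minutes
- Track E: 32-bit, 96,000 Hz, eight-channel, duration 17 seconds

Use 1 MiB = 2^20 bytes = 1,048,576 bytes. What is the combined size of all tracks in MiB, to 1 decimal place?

750.3 MiB

Track A: 6:02 (min:sec) = 362 s; 40,000 × 362 × 4 × 2 = 115,840,000 bytes.
Track B: 14:07 (min:sec) = 847 s; 18,900 × 847 × 3 × 6 = 288,149,400 bytes.
Track C: 176,400 × 232 × 1 × 2 = 81,849,600 bytes.
Track D: exactly 47 minutes = 2,820 s; 44,100 × 2,820 × 1 × 2 = 248,724,000 bytes.
Track E: 96,000 × 17 × 4 × 8 = 52,224,000 bytes.
Total = 786,787,000 bytes = 750.3 MiB.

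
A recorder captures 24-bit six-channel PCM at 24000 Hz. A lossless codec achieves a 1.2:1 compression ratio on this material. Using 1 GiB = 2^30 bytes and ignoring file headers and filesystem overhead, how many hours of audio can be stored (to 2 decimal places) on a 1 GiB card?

0.83 hours

Uncompressed byte rate = 24,000 × 3 × 6 = 432,000 bytes/s.
After 1.2:1 compression, effective rate ≈ 360000 bytes/s.
Capacity = 1 × 1,073,741,824 = 1,073,741,824 bytes.
1,073,741,824 / effective rate ≈ 2982.62 s → 0.83 hours.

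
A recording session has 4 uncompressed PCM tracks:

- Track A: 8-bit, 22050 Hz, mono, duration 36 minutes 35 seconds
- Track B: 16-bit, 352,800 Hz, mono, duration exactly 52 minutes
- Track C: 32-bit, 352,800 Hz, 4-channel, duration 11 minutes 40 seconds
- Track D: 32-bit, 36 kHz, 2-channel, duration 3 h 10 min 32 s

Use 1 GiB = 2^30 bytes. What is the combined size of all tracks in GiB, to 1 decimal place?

Track A: 36 minutes 35 seconds = 2,195 s; 22,050 × 2,195 × 1 × 1 = 48,399,750 bytes.
Track B: exactly 52 minutes = 3,120 s; 352,800 × 3,120 × 2 × 1 = 2,201,472,000 bytes.
Track C: 11 minutes 40 seconds = 700 s; 352,800 × 700 × 4 × 4 = 3,951,360,000 bytes.
Track D: 3 h 10 min 32 s = 11,432 s; 36,000 × 11,432 × 4 × 2 = 3,292,416,000 bytes.
Total = 9,493,647,750 bytes = 8.8 GiB.

8.8 GiB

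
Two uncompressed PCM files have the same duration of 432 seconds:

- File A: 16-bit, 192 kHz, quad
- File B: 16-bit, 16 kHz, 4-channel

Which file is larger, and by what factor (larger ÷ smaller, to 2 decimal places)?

File A: 192,000 × 2 × 4 = 1,536,000 bytes/s.
File B: 16,000 × 2 × 4 = 128,000 bytes/s.
File A is larger; ratio = 663,552,000 / 55,296,000 = 12.00.

File A, by a factor of 12.00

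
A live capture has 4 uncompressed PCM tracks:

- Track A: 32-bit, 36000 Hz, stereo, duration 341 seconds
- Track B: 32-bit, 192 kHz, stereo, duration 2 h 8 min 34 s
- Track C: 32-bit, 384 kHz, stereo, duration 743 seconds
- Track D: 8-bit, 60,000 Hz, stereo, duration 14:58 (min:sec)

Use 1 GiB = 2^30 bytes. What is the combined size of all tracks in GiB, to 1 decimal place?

Track A: 36,000 × 341 × 4 × 2 = 98,208,000 bytes.
Track B: 2 h 8 min 34 s = 7,714 s; 192,000 × 7,714 × 4 × 2 = 11,848,704,000 bytes.
Track C: 384,000 × 743 × 4 × 2 = 2,282,496,000 bytes.
Track D: 14:58 (min:sec) = 898 s; 60,000 × 898 × 1 × 2 = 107,760,000 bytes.
Total = 14,337,168,000 bytes = 13.4 GiB.

13.4 GiB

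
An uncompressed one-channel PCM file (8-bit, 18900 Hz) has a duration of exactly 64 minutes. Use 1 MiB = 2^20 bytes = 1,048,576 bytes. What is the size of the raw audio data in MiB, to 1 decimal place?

69.2 MiB

Duration = exactly 64 minutes = 3,840 s.
Bytes = 18,900 samples/s × 3,840 s × 1 bytes/sample × 1 ch = 72,576,000 bytes.
72,576,000 / 1,048,576 = 69.2 MiB.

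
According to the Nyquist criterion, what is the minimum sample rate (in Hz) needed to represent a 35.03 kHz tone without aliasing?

70,060 Hz

Minimum sample rate = 2 × 35,030 Hz = 70,060 Hz.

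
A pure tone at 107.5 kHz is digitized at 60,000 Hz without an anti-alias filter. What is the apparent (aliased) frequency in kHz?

Nyquist = 60,000/2 = 30,000 Hz; 107,500 Hz exceeds it.
Alias = |107,500 − 2×60,000| = |107,500 − 120,000| = 12,500 Hz = 12.5 kHz.

12.5 kHz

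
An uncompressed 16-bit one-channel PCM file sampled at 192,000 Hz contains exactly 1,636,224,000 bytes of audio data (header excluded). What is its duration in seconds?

4,261 seconds

Byte rate = 192,000 × 2 × 1 = 384,000 bytes/s.
Duration = 1,636,224,000 / 384,000 = 4,261 s.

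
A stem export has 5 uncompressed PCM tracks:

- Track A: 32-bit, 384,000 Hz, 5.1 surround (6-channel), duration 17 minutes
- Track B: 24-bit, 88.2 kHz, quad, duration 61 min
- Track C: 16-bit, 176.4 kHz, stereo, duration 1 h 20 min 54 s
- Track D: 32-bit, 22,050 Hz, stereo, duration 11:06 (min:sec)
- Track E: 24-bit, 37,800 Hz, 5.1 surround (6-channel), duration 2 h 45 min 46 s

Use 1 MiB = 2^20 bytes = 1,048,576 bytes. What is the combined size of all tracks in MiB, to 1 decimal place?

22491.3 MiB

Track A: 17 minutes = 1,020 s; 384,000 × 1,020 × 4 × 6 = 9,400,320,000 bytes.
Track B: 61 min = 3,660 s; 88,200 × 3,660 × 3 × 4 = 3,873,744,000 bytes.
Track C: 1 h 20 min 54 s = 4,854 s; 176,400 × 4,854 × 2 × 2 = 3,424,982,400 bytes.
Track D: 11:06 (min:sec) = 666 s; 22,050 × 666 × 4 × 2 = 117,482,400 bytes.
Track E: 2 h 45 min 46 s = 9,946 s; 37,800 × 9,946 × 3 × 6 = 6,767,258,400 bytes.
Total = 23,583,787,200 bytes = 22491.3 MiB.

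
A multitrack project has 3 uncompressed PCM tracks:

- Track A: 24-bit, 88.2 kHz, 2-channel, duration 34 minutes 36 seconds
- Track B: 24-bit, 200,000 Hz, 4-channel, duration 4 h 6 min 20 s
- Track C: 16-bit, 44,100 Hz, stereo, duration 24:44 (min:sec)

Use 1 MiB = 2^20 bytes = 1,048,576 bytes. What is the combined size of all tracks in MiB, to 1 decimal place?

Track A: 34 minutes 36 seconds = 2,076 s; 88,200 × 2,076 × 3 × 2 = 1,098,619,200 bytes.
Track B: 4 h 6 min 20 s = 14,780 s; 200,000 × 14,780 × 3 × 4 = 35,472,000,000 bytes.
Track C: 24:44 (min:sec) = 1,484 s; 44,100 × 1,484 × 2 × 2 = 261,777,600 bytes.
Total = 36,832,396,800 bytes = 35126.1 MiB.

35126.1 MiB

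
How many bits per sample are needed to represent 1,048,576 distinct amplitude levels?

log2(1,048,576) = 20.

20 bits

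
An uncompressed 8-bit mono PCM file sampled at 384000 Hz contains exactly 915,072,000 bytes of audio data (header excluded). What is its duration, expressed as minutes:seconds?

39:43

Byte rate = 384,000 × 1 × 1 = 384,000 bytes/s.
Duration = 915,072,000 / 384,000 = 2,383 s.
2,383 s = 39:43.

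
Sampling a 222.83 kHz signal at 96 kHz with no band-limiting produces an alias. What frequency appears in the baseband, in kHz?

Nyquist = 96,000/2 = 48,000 Hz; 222,830 Hz exceeds it.
Alias = |222,830 − 2×96,000| = |222,830 − 192,000| = 30,830 Hz = 30.83 kHz.

30.83 kHz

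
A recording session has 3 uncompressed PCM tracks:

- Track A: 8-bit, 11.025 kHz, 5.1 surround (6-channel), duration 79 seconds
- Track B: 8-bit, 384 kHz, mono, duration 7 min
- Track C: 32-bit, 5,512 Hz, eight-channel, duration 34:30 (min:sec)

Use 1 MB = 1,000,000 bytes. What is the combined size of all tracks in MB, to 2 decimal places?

531.62 MB

Track A: 11,025 × 79 × 1 × 6 = 5,225,850 bytes.
Track B: 7 min = 420 s; 384,000 × 420 × 1 × 1 = 161,280,000 bytes.
Track C: 34:30 (min:sec) = 2,070 s; 5,512 × 2,070 × 4 × 8 = 365,114,880 bytes.
Total = 531,620,730 bytes = 531.62 MB.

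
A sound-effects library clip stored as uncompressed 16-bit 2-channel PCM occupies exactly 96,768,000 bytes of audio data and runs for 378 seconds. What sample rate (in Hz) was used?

64,000 Hz

Bytes = sample_rate × seconds × bytes_per_sample × channels.
sample_rate = 96,768,000 / (378 × 2 × 2) = 96,768,000 / 1,512 = 64,000 Hz.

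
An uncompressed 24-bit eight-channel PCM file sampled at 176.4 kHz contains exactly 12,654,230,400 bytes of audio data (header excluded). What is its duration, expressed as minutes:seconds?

49:49

Byte rate = 176,400 × 3 × 8 = 4,233,600 bytes/s.
Duration = 12,654,230,400 / 4,233,600 = 2,989 s.
2,989 s = 49:49.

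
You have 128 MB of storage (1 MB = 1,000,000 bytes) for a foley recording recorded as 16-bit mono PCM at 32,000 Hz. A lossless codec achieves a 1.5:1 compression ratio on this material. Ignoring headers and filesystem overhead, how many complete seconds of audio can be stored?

3,000 seconds

Uncompressed byte rate = 32,000 × 2 × 1 = 64,000 bytes/s.
After 1.5:1 compression, effective rate ≈ 42666.67 bytes/s.
Capacity = 128 × 1,000,000 = 128,000,000 bytes.
128,000,000 / effective rate ≈ 3000 s → 3,000 seconds.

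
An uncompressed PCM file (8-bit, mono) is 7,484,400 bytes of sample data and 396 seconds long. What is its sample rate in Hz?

Bytes = sample_rate × seconds × bytes_per_sample × channels.
sample_rate = 7,484,400 / (396 × 1 × 1) = 7,484,400 / 396 = 18,900 Hz.

18,900 Hz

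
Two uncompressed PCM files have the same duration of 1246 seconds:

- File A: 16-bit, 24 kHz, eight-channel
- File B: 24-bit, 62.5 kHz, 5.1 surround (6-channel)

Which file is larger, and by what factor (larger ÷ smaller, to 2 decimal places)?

File A: 24,000 × 2 × 8 = 384,000 bytes/s.
File B: 62,500 × 3 × 6 = 1,125,000 bytes/s.
File B is larger; ratio = 1,401,750,000 / 478,464,000 = 2.93.

File B, by a factor of 2.93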